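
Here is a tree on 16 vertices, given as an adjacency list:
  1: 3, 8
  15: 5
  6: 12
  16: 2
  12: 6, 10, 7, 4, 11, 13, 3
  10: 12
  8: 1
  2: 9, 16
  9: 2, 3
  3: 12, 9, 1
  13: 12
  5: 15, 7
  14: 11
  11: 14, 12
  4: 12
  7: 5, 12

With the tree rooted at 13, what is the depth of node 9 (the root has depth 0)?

3

Path from 13 to 9: 13 → 12 → 3 → 9, which has 3 edges.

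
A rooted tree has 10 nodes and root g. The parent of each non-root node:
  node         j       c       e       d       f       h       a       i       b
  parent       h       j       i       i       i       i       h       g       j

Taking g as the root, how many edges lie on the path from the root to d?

2

Climbing from d to the root: d – i – g. That's 2 steps.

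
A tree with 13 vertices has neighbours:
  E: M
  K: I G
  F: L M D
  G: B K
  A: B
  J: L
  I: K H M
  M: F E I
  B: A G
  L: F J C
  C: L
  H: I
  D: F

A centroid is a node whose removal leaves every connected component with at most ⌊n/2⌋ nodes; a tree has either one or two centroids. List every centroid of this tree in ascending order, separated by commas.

Delete M: the remaining components have sizes 6, 5, 1. Max 6 ≤ 6, so M is a centroid.
No neighbour of M does as well, so M is the unique centroid.

M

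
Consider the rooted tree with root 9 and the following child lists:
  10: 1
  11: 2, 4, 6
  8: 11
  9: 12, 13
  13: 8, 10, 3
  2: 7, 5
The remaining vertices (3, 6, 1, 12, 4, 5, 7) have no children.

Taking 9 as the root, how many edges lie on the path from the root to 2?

4

Climbing from 2 to the root: 2–11–8–13–9. That's 4 steps.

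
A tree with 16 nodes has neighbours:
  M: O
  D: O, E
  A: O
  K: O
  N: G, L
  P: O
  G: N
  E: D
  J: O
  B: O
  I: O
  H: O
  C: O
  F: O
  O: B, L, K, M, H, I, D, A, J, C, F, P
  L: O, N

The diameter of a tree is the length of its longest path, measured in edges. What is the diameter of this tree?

BFS from G reaches E last, at distance 5; BFS from E confirms no node is farther.
Path: G – N – L – O – D – E.

5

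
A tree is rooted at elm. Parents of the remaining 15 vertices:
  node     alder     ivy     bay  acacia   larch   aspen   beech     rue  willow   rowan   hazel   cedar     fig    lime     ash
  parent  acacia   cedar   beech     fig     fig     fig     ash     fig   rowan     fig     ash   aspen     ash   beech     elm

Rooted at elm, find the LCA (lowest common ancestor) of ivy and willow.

fig

ivy's ancestor chain is ivy, cedar, aspen, fig, ash, elm and willow's is willow, rowan, fig, ash, elm; they first meet at fig.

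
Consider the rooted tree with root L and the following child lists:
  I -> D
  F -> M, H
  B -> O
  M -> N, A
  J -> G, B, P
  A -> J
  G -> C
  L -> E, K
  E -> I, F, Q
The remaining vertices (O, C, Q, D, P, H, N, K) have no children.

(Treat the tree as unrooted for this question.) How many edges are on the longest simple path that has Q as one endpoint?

7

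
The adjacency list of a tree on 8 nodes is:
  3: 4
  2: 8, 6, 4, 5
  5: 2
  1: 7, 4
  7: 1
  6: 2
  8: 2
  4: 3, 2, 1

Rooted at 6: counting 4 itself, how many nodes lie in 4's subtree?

4

Descendants of 4 (including itself): 4, 3, 1, 7. That's 4.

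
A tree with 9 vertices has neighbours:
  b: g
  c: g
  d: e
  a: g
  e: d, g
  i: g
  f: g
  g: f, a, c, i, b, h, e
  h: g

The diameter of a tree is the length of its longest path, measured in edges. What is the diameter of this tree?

3

BFS from d reaches b last, at distance 3; BFS from b confirms no node is farther.
Path: d – e – g – b.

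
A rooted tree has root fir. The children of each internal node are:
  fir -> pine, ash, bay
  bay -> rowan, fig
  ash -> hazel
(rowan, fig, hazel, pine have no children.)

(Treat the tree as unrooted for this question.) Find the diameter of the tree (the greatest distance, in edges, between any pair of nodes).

4

BFS from rowan reaches hazel last, at distance 4; BFS from hazel confirms no node is farther.
Path: rowan–bay–fir–ash–hazel.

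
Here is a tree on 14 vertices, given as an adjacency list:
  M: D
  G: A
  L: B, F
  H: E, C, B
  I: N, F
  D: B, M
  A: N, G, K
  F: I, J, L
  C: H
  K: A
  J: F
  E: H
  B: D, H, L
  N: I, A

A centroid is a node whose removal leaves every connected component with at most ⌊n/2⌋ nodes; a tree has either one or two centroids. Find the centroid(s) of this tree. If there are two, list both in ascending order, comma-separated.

Delete F: the remaining components have sizes 7, 5, 1. Max 7 ≤ 7, so F is a centroid.
L is adjacent to F and is also a centroid (the largest component after removing it is likewise 7).

F, L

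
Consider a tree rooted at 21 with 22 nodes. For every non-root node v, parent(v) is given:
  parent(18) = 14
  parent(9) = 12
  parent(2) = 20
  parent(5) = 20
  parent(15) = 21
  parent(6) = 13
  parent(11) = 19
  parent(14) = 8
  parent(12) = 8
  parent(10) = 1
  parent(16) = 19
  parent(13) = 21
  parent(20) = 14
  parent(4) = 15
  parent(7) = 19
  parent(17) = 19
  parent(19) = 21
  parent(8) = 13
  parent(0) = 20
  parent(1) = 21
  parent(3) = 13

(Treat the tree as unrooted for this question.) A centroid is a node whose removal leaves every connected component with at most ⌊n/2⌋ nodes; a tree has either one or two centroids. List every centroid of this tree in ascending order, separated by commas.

13

Delete 13: the remaining components have sizes 10, 9, 1, 1. Max 10 ≤ 11, so 13 is a centroid.
No neighbour of 13 does as well, so 13 is the unique centroid.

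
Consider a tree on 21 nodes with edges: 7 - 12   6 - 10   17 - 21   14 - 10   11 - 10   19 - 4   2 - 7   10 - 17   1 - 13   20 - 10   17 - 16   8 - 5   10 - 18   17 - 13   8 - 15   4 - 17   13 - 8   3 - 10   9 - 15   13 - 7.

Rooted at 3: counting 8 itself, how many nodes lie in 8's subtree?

4

The subtree rooted at 8 contains: 8, 15, 5, 9 — 4 nodes.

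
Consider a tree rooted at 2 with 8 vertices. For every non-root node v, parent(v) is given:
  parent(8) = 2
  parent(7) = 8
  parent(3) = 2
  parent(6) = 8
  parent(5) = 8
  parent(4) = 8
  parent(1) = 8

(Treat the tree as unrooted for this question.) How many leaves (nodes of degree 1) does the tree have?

6

The leaves are 1, 3, 4, 5, 6, 7.
That is 6 leaves.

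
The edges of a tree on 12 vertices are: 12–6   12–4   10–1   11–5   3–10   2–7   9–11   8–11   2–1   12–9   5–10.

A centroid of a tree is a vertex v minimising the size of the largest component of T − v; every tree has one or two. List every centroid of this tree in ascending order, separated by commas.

5, 11

Removing 11 splits the tree into components of sizes 6, 4, 1; the largest is 6 ≤ ⌊12/2⌋ = 6.
5 is adjacent to 11 and is also a centroid (the largest component after removing it is likewise 6).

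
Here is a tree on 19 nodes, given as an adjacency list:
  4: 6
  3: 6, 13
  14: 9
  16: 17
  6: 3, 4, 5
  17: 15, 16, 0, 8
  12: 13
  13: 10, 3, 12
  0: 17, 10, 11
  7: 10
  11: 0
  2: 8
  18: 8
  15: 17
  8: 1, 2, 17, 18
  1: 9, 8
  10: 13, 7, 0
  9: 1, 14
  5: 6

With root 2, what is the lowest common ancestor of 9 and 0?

8

9's ancestor chain is 9, 1, 8, 2 and 0's is 0, 17, 8, 2; they first meet at 8.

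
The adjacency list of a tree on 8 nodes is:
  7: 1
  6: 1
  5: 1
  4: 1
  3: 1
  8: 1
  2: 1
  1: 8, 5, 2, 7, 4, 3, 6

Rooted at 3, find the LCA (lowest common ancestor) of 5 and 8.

1

5's ancestor chain is 5, 1, 3 and 8's is 8, 1, 3; they first meet at 1.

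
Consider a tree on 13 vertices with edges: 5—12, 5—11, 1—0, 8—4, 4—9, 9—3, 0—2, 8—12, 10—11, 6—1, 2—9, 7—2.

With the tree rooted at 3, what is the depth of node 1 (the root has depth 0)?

4

Path from 3 to 1: 3–9–2–0–1, which has 4 edges.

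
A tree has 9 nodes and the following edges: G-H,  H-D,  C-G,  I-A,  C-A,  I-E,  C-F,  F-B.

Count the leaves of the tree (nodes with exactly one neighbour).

3

Exactly 3 nodes have a single neighbour: B, D, E.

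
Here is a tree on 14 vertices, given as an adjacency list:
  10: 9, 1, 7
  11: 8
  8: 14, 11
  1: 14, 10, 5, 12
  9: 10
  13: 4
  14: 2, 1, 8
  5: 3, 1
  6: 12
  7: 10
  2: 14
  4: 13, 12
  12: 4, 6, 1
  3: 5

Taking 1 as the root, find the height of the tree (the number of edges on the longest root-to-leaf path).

3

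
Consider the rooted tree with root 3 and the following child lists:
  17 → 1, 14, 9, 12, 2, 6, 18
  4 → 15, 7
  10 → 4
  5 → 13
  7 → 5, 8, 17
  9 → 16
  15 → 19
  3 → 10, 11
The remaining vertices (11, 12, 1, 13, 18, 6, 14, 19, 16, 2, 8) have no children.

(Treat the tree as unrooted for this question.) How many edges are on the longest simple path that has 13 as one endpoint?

Distances from 13 peak at 6, attained at 11.
13-5-7-4-10-3-11

6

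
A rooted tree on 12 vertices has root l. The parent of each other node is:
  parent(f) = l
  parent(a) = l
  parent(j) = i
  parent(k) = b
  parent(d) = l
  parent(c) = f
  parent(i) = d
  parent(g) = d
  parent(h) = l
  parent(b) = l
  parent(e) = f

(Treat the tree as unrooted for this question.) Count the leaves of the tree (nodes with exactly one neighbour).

7

Degree-1 nodes: a, c, e, g, h, j, k — 7 of them.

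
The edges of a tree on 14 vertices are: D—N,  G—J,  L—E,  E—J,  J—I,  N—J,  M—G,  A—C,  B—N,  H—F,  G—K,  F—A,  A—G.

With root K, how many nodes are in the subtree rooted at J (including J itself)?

Descendants of J (including itself): J, E, N, I, L, B, D. That's 7.

7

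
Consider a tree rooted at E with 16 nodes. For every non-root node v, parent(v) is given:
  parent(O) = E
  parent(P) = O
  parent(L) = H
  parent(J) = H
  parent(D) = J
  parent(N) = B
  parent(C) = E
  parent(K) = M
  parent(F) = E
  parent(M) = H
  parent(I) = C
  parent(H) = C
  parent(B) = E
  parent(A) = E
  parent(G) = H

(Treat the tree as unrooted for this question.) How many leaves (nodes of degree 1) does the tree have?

The leaves are A, D, F, G, I, K, L, N, P.
That is 9 leaves.

9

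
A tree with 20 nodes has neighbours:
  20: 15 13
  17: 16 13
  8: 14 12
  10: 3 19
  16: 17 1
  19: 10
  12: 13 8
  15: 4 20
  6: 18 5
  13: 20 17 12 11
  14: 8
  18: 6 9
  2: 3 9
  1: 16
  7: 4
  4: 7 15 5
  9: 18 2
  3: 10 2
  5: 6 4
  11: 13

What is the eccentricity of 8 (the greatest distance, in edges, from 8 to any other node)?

Distances from 8 peak at 13, attained at 19.
8–12–13–20–15–4–5–6–18–9–2–3–10–19

13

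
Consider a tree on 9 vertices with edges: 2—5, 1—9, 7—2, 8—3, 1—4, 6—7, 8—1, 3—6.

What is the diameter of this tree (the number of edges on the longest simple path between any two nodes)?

BFS from 5 reaches 9 last, at distance 7; BFS from 9 confirms no node is farther.
Path: 5 – 2 – 7 – 6 – 3 – 8 – 1 – 9.

7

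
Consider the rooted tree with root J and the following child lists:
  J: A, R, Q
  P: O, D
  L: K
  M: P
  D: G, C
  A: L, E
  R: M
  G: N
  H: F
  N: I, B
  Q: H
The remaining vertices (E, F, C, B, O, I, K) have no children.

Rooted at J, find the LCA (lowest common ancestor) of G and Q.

J

G's ancestor chain is G, D, P, M, R, J and Q's is Q, J; they first meet at J.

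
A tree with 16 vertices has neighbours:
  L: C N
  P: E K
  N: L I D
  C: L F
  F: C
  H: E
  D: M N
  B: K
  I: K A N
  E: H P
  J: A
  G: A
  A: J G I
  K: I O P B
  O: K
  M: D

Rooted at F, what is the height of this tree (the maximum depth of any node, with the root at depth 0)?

8

The longest root-to-leaf path is F-C-L-N-I-K-P-E-H (8 edges).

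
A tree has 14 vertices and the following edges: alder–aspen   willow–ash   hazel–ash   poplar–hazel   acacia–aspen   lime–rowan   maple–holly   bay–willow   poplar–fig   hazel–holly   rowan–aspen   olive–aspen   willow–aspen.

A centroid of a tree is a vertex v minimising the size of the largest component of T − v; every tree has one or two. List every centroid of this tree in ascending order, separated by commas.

If willow is removed the pieces have sizes 6, 6, 1, all ≤ ⌊14/2⌋ = 7.
No neighbour of willow does as well, so willow is the unique centroid.

willow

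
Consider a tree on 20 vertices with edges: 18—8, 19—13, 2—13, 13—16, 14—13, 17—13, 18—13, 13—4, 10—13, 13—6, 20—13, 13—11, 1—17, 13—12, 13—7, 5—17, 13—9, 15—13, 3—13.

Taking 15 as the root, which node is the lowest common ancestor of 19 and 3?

Ancestors of 19 (toward the root): 19, 13, 15.
Ancestors of 3: 3, 13, 15.
The deepest node appearing in both lists is 13.

13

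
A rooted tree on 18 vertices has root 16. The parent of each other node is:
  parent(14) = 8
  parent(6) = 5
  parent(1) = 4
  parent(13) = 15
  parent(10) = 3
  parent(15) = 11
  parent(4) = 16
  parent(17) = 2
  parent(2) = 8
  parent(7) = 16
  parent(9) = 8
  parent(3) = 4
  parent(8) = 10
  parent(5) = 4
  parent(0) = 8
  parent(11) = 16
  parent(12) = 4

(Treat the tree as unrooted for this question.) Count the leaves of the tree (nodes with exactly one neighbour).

9

Exactly 9 nodes have a single neighbour: 0, 1, 6, 7, 9, 12, 13, 14, 17.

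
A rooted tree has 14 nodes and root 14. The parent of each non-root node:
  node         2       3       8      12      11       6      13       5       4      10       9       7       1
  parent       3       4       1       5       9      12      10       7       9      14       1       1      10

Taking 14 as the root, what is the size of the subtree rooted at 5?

3

5's subtree: {5, 12, 6}, size 3.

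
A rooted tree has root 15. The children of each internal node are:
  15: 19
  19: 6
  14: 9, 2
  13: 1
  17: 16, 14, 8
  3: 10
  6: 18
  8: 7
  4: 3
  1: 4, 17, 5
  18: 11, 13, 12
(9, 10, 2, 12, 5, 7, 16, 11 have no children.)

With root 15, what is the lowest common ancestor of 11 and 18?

18

Path 11→root: 11 18 6 19 15; path 18→root: 18 6 19 15.
First common node: 18.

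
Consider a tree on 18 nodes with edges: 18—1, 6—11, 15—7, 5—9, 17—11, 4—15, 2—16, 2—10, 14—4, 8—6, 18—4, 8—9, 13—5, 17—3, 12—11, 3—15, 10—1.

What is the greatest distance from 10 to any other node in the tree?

12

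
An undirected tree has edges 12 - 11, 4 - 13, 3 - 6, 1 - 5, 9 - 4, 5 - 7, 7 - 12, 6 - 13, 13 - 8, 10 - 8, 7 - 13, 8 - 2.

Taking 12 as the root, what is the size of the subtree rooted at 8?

8's subtree: {8, 2, 10}, size 3.

3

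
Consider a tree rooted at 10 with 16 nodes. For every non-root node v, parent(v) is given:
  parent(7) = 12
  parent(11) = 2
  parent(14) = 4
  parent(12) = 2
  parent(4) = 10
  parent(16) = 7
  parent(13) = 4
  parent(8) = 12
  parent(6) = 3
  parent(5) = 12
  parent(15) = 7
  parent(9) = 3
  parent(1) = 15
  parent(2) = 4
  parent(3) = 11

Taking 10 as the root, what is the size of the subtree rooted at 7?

The subtree rooted at 7 contains: 7, 15, 16, 1 — 4 nodes.

4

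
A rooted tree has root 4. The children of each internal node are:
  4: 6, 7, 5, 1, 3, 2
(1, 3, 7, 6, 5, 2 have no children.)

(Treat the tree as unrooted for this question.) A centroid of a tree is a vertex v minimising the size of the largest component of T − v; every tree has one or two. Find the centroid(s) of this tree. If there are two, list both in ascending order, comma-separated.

Removing 4 splits the tree into components of sizes 1, 1, 1, 1, 1, 1; the largest is 1 ≤ ⌊7/2⌋ = 3.
No neighbour of 4 does as well, so 4 is the unique centroid.

4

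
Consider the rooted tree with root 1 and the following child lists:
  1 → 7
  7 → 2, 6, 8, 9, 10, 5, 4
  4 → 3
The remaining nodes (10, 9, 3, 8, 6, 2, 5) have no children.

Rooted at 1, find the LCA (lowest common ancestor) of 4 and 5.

7

Ancestors of 4 (toward the root): 4, 7, 1.
Ancestors of 5: 5, 7, 1.
The deepest node appearing in both lists is 7.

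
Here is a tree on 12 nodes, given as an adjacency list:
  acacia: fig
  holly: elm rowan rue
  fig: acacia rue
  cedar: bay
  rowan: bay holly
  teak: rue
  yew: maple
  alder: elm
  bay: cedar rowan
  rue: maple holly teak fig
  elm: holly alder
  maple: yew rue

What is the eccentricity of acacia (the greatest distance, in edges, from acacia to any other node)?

6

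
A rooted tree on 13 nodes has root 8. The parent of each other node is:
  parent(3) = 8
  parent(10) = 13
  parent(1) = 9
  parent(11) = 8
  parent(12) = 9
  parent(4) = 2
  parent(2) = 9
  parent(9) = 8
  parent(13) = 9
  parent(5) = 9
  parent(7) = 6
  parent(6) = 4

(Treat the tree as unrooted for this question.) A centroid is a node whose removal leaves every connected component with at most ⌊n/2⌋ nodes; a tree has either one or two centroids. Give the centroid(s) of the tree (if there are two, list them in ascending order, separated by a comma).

9

If 9 is removed the pieces have sizes 4, 3, 2, 1, 1, 1, all ≤ ⌊13/2⌋ = 6.
Every other node leaves some component of size > 6, so the centroid is unique.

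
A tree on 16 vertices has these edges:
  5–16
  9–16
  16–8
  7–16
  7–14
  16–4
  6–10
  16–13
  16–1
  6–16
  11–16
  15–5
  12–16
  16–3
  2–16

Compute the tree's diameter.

Starting from 14, a farthest node is 10 at distance 4.
One longest path: 14 – 7 – 16 – 6 – 10.
So the diameter is 4.

4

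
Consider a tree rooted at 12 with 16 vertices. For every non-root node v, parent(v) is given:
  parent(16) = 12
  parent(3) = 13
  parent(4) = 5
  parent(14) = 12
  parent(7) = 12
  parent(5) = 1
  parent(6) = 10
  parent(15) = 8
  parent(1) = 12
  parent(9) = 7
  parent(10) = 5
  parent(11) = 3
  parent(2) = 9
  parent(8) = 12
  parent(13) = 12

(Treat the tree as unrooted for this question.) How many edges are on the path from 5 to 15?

The path is 5 - 1 - 12 - 8 - 15, which has 4 edges.

4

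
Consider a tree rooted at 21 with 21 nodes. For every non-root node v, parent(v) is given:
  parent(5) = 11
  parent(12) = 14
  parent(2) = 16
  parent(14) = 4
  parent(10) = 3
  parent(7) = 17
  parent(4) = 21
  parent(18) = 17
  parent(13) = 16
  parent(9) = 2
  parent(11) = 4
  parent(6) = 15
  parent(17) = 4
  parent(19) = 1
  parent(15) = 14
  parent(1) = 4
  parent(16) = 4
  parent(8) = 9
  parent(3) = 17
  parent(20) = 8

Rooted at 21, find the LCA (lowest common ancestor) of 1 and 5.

1's ancestor chain is 1, 4, 21 and 5's is 5, 11, 4, 21; they first meet at 4.

4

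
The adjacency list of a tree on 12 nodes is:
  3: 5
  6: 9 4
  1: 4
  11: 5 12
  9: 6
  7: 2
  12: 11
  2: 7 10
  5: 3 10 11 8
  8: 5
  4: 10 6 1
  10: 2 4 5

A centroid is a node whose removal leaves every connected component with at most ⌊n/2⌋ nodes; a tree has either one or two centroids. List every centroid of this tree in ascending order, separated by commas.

10

If 10 is removed the pieces have sizes 5, 4, 2, all ≤ ⌊12/2⌋ = 6.
No neighbour of 10 does as well, so 10 is the unique centroid.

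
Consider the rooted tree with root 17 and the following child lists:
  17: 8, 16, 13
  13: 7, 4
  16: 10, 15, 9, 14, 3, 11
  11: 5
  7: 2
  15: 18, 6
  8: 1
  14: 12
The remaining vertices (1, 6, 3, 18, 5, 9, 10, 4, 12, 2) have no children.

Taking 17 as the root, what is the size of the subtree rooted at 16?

11

16's subtree: {16, 14, 15, 9, 11, 3, 10, 12, 6, 18, 5}, size 11.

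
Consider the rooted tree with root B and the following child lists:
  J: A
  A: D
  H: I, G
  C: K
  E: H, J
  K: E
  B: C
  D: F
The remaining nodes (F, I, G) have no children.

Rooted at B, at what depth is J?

Climbing from J to the root: J – E – K – C – B. That's 4 steps.

4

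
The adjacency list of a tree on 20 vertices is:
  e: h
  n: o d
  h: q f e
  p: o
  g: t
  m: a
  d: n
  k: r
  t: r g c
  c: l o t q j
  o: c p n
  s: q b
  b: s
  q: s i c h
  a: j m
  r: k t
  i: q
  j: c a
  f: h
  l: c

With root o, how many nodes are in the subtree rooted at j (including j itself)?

3

j's subtree: {j, a, m}, size 3.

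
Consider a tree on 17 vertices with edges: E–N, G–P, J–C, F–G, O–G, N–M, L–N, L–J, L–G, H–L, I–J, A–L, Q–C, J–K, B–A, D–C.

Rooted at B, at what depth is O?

4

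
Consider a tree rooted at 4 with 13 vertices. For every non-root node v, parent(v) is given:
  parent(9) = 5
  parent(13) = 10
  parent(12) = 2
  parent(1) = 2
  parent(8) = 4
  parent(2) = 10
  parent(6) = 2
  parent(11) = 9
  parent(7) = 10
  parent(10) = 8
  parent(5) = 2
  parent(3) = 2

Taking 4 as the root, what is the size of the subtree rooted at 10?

11

Descendants of 10 (including itself): 10, 7, 2, 13, 6, 5, 3, 1, 12, 9, 11. That's 11.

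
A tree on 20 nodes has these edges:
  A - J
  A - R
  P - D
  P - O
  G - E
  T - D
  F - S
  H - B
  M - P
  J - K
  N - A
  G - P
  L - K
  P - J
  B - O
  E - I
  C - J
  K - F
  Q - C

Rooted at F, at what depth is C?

Path from F to C: F–K–J–C, which has 3 edges.

3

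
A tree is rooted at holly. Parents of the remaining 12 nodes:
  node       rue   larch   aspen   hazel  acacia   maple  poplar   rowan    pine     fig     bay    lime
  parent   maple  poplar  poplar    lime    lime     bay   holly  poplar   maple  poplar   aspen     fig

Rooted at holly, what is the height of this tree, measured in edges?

The longest root-to-leaf path is holly–poplar–aspen–bay–maple–pine (5 edges).

5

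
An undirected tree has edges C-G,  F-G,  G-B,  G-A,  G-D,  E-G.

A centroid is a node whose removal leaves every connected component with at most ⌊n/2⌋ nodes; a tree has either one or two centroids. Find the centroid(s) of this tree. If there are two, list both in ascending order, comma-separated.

G

Removing G splits the tree into components of sizes 1, 1, 1, 1, 1, 1; the largest is 1 ≤ ⌊7/2⌋ = 3.
Every other node leaves some component of size > 3, so the centroid is unique.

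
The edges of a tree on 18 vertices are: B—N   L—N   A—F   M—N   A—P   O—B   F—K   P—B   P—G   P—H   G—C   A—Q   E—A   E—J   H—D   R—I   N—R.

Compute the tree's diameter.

A longest path is I – R – N – B – P – A – E – J, with 7 edges.

7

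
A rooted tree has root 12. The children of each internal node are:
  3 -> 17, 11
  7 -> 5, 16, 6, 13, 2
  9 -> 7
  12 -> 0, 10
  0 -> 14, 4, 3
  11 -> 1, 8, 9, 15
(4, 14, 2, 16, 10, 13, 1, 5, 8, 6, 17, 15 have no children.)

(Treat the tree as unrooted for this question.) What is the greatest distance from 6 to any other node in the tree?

The node farthest from 6 is 10, via 6-7-9-11-3-0-12-10 — 7 edges.

7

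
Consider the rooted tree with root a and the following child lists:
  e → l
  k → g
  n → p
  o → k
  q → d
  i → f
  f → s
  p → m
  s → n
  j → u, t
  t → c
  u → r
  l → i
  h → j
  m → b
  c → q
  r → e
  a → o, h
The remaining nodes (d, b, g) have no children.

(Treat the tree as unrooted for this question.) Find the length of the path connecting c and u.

The path is c – t – j – u, which has 3 edges.

3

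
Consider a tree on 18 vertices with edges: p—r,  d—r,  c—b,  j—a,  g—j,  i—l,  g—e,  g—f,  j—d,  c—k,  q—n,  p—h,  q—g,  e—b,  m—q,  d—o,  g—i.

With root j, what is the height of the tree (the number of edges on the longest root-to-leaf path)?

5

The longest root-to-leaf path is j-g-e-b-c-k (5 edges).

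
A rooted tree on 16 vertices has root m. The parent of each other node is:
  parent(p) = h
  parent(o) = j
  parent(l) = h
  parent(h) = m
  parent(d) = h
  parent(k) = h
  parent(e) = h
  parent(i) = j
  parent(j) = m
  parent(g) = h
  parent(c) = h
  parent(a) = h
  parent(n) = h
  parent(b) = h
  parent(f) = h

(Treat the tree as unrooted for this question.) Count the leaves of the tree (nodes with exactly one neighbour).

Exactly 13 nodes have a single neighbour: a, b, c, d, e, f, g, i, k, l, n, o, p.

13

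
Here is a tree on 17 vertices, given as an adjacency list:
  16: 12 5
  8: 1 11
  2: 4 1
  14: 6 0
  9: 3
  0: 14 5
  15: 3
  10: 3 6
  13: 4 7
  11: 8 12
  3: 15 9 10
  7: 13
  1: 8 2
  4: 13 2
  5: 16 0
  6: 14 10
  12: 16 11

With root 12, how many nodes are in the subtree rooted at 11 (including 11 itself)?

Descendants of 11 (including itself): 11, 8, 1, 2, 4, 13, 7. That's 7.

7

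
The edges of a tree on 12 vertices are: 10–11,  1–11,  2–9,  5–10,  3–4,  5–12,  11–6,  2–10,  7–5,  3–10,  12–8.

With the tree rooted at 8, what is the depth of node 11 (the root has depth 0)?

Path from 8 to 11: 8–12–5–10–11, which has 4 edges.

4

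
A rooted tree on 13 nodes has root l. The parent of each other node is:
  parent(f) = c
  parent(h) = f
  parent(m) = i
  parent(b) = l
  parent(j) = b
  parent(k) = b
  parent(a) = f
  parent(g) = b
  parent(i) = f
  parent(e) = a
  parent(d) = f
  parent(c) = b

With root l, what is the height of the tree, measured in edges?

5

e sits deepest: l-b-c-f-a-e — 5 edges from the root.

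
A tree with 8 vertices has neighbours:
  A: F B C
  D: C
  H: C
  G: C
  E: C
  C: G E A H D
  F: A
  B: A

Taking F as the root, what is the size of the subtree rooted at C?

The subtree rooted at C contains: C, H, D, E, G — 5 nodes.

5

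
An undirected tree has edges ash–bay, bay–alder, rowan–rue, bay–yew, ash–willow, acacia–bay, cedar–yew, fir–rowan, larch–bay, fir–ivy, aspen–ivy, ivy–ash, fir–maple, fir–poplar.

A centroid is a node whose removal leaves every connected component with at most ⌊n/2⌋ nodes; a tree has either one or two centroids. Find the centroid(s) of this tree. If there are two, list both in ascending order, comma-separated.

ash

Removing ash splits the tree into components of sizes 7, 6, 1; the largest is 7 ≤ ⌊15/2⌋ = 7.
No neighbour of ash does as well, so ash is the unique centroid.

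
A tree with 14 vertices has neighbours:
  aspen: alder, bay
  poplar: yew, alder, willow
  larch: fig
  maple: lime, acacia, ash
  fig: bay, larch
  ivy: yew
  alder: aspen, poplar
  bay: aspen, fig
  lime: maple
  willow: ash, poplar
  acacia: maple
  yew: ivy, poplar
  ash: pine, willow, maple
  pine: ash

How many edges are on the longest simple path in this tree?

BFS from larch reaches acacia last, at distance 9; BFS from acacia confirms no node is farther.
Path: larch - fig - bay - aspen - alder - poplar - willow - ash - maple - acacia.

9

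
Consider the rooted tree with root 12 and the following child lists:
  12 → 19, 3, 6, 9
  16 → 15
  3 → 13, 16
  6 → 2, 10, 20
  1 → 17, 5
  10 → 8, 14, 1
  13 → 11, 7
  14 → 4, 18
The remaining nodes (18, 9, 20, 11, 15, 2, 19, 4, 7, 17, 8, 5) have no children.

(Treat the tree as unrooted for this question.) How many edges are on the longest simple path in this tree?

A longest path is 18 - 14 - 10 - 6 - 12 - 3 - 13 - 7, with 7 edges.

7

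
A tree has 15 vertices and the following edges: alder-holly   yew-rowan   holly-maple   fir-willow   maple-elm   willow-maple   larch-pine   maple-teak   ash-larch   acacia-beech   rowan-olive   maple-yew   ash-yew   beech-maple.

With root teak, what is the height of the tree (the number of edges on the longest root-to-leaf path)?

5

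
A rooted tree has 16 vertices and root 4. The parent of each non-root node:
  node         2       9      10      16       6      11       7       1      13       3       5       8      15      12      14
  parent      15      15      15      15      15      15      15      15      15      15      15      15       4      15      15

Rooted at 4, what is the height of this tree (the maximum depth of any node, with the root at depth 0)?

A deepest node is 13, reached by 4-15-13.
That path has 2 edges, so the height is 2.

2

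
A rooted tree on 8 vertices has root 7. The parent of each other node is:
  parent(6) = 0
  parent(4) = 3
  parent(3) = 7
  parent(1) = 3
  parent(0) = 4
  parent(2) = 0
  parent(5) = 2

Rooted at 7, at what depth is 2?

Climbing from 2 to the root: 2 – 0 – 4 – 3 – 7. That's 4 steps.

4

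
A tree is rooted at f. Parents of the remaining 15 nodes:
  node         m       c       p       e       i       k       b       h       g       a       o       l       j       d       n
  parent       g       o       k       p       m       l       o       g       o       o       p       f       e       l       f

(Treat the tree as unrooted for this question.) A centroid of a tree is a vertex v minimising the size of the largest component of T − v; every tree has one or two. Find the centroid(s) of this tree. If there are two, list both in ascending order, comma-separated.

o, p

Delete p: the remaining components have sizes 8, 5, 2. Max 8 ≤ 8, so p is a centroid.
Its neighbour o also leaves a largest component of size 8, so both are centroids.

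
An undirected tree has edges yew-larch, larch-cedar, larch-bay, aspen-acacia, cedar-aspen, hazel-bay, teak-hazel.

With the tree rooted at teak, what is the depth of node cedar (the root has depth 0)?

teak – hazel – bay – larch – cedar — 4 edges.

4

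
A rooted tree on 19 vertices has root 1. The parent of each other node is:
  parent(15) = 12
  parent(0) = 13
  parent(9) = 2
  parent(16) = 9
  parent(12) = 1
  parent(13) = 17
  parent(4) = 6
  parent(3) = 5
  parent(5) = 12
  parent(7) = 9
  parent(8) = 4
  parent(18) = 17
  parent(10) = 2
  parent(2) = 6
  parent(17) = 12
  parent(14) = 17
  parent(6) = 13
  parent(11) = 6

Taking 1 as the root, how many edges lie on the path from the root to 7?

Path from 1 to 7: 1 → 12 → 17 → 13 → 6 → 2 → 9 → 7, which has 7 edges.

7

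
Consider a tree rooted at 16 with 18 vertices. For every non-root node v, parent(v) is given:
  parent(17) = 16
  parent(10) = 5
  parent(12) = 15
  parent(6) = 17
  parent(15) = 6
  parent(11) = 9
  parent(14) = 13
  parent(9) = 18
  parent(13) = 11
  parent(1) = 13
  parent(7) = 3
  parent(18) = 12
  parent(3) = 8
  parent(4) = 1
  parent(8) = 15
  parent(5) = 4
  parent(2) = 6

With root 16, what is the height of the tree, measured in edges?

12

10 sits deepest: 16 → 17 → 6 → 15 → 12 → 18 → 9 → 11 → 13 → 1 → 4 → 5 → 10 — 12 edges from the root.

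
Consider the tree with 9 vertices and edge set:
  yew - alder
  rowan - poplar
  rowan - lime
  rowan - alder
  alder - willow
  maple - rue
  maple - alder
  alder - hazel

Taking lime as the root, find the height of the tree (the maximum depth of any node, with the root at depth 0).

4

A deepest node is rue, reached by lime-rowan-alder-maple-rue.
That path has 4 edges, so the height is 4.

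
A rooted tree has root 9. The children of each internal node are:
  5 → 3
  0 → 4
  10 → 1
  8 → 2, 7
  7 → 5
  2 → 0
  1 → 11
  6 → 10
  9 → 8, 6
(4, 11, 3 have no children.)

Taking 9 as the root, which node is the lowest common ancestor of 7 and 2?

8

Ancestors of 7 (toward the root): 7, 8, 9.
Ancestors of 2: 2, 8, 9.
The deepest node appearing in both lists is 8.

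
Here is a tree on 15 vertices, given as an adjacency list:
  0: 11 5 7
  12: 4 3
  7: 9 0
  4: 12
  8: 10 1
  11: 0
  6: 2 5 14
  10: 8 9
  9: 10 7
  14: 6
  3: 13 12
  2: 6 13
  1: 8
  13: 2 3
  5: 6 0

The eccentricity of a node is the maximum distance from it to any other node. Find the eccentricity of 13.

Distances from 13 peak at 9, attained at 1.
13 – 2 – 6 – 5 – 0 – 7 – 9 – 10 – 8 – 1

9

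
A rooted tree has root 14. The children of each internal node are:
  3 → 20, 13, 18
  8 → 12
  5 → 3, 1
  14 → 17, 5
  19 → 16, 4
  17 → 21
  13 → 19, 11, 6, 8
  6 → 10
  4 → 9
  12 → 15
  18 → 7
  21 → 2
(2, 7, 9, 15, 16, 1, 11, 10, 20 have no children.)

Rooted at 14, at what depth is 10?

Climbing from 10 to the root: 10 → 6 → 13 → 3 → 5 → 14. That's 5 steps.

5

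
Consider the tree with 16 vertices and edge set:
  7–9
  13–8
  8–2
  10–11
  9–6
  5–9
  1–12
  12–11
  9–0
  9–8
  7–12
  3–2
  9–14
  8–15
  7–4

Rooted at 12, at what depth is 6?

Path from 12 to 6: 12–7–9–6, which has 3 edges.

3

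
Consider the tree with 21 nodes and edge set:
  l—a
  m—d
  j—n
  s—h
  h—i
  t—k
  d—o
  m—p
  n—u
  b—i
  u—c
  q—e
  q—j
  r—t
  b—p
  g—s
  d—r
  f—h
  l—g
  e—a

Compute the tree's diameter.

18

BFS from k reaches c last, at distance 18; BFS from c confirms no node is farther.
Path: k-t-r-d-m-p-b-i-h-s-g-l-a-e-q-j-n-u-c.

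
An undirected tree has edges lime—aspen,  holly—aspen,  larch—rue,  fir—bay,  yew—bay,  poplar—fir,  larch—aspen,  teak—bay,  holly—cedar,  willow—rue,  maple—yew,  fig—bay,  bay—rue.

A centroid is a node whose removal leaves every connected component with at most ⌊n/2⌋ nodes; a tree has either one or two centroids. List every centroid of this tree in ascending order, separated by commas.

bay, rue

If bay is removed the pieces have sizes 7, 2, 2, 1, 1, all ≤ ⌊14/2⌋ = 7.
Its neighbour rue also leaves a largest component of size 7, so both are centroids.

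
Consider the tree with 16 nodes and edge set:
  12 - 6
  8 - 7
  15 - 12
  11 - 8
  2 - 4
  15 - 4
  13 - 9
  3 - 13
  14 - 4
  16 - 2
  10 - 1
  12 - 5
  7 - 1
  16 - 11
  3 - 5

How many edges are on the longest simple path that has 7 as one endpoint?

11

The node farthest from 7 is 9, via 7-8-11-16-2-4-15-12-5-3-13-9 — 11 edges.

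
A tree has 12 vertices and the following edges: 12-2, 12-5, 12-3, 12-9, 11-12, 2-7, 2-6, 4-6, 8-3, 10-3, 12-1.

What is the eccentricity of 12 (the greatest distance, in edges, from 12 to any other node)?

Distances from 12 peak at 3, attained at 4.
12-2-6-4

3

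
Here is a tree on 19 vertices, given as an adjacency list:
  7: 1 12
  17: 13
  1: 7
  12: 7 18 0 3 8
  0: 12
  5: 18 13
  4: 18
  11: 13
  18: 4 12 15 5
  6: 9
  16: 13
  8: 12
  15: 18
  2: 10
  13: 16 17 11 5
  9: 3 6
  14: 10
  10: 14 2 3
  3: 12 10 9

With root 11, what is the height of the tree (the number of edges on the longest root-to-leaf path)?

7

A deepest node is 2, reached by 11-13-5-18-12-3-10-2.
That path has 7 edges, so the height is 7.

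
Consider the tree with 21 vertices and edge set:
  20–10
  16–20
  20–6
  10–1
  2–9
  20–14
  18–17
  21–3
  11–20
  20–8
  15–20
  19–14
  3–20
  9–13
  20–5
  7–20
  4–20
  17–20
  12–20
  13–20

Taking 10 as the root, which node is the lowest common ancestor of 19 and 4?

20

Ancestors of 19 (toward the root): 19, 14, 20, 10.
Ancestors of 4: 4, 20, 10.
The deepest node appearing in both lists is 20.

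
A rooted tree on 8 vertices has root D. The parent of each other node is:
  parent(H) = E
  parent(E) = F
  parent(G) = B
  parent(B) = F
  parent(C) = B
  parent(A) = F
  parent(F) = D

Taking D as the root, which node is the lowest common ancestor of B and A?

F

B's ancestor chain is B, F, D and A's is A, F, D; they first meet at F.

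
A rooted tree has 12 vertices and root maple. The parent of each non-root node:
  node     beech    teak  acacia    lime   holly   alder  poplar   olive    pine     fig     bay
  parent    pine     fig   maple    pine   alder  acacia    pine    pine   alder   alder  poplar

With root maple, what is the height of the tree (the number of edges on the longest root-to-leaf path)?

The longest root-to-leaf path is maple – acacia – alder – pine – poplar – bay (5 edges).

5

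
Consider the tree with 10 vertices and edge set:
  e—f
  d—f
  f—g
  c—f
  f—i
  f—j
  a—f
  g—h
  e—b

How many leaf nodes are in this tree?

7

Degree-1 nodes: a, b, c, d, h, i, j — 7 of them.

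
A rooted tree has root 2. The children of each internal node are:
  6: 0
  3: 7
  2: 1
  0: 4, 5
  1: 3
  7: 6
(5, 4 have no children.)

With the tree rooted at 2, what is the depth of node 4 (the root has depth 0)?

Climbing from 4 to the root: 4 – 0 – 6 – 7 – 3 – 1 – 2. That's 6 steps.

6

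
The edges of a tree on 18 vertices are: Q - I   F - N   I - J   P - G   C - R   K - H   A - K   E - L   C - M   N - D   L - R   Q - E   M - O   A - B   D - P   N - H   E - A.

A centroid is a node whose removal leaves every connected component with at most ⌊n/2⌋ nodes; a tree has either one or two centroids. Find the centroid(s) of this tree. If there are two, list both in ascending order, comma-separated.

A, E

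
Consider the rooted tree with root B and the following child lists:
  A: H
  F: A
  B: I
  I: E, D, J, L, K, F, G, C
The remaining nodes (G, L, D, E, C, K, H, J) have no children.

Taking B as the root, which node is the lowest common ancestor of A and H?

A

Ancestors of A (toward the root): A, F, I, B.
Ancestors of H: H, A, F, I, B.
The deepest node appearing in both lists is A.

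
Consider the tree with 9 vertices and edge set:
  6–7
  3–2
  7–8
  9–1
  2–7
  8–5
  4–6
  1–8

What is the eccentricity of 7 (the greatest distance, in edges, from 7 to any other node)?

3

A farthest node from 7 is 9.
The path 7-8-1-9 has 3 edges.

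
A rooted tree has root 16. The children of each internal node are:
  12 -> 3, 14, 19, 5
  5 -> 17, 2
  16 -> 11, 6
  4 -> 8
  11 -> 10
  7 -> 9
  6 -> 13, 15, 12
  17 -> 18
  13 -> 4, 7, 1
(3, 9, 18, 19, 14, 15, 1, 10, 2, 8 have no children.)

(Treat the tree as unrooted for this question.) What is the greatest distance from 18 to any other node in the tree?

The node farthest from 18 is 8 (10, 9 also at distance 7), via 18-17-5-12-6-13-4-8 — 7 edges.

7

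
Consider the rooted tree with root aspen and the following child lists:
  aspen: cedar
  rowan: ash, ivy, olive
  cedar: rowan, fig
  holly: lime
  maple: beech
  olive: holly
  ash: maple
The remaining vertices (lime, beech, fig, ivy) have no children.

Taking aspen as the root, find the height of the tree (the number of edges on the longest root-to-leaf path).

A deepest node is lime, reached by aspen – cedar – rowan – olive – holly – lime.
That path has 5 edges, so the height is 5.

5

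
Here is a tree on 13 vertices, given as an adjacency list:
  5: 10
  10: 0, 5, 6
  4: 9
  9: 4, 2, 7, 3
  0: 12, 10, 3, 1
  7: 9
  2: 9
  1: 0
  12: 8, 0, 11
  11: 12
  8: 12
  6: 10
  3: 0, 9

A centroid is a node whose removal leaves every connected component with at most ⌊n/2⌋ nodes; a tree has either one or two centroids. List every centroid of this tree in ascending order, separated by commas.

0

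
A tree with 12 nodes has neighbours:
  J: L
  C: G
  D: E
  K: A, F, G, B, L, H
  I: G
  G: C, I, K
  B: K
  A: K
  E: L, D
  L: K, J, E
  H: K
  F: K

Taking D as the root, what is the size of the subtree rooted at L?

10

Descendants of L (including itself): L, K, J, B, G, A, F, H, C, I. That's 10.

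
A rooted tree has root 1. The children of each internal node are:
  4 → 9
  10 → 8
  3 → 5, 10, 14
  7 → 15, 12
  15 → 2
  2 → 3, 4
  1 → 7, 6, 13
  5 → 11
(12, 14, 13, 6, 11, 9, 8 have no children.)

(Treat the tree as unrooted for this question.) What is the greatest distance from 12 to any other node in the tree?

The node farthest from 12 is 11 (8 also at distance 6), via 12 – 7 – 15 – 2 – 3 – 5 – 11 — 6 edges.

6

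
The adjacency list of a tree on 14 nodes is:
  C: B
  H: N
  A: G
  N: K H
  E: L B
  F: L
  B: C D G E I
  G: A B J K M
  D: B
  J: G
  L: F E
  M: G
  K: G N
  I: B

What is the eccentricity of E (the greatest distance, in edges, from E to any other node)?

Distances from E peak at 5, attained at H.
E–B–G–K–N–H

5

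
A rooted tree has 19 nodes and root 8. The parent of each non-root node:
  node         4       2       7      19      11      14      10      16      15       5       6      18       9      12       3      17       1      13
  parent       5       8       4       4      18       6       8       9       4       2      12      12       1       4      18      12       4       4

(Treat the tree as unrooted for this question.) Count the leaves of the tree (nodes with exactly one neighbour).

The leaves are 3, 7, 10, 11, 13, 14, 15, 16, 17, 19.
That is 10 leaves.

10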